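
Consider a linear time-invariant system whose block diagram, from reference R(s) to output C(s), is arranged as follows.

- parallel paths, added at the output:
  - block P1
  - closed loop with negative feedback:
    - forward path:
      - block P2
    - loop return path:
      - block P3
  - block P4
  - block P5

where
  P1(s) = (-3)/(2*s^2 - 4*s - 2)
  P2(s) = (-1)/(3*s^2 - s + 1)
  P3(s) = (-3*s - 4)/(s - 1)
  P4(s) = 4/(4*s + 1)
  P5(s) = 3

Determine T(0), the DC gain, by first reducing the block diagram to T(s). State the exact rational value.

Step 1. close the feedback loop around P2, P3: (1 - s)/(3*s^3 - 4*s^2 + 5*s + 3)
Step 2. parallel reduction of P1, [P2/(1+P2*P3)], P4, P5: (72*s^6 - 198*s^5 + 56*s^4 + 129*s^3 - 356*s^2 - 287*s - 53)/(24*s^6 - 74*s^5 + 60*s^4 - 4*s^3 - 94*s^2 - 46*s - 6)
Evaluating the step-2 result (the overall T(s)) at s = 0 gives T(0) = -53/(-6) = 53/6.

Answer: 53/6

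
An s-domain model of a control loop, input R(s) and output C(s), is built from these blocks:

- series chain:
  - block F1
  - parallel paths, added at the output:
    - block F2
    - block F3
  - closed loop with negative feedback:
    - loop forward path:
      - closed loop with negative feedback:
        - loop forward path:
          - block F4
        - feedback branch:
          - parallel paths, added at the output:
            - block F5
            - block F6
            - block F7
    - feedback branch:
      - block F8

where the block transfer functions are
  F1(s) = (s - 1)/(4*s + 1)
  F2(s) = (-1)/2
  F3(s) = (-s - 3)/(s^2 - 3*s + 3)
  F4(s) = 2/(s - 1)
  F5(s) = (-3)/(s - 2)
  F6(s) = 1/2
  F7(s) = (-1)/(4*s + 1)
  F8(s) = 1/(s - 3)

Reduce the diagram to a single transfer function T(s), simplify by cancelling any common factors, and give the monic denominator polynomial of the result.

The answer is s^6 - 31*s^5/4 + 35*s^4/2 + 2*s^3 - 199*s^2/4 + 99*s/2 + 3/2.

Reasoning:
1. add F2, F3 (parallel): (-s^2 + s - 9)/(2*s^2 - 6*s + 6)
2. parallel reduction of F5, F6, F7: (4*s^2 - 33*s - 4)/(8*s^2 - 14*s - 4)
3. close the feedback loop around F4, (F5+F6+F7): (8*s^2 - 14*s - 4)/(4*s^3 - 7*s^2 - 28*s - 2)
4. reduce the feedback loop with forward [F4/(1+F4*(F5+F6+F7))] and return F8: (8*s^3 - 38*s^2 + 38*s + 12)/(4*s^4 - 19*s^3 + s^2 + 68*s + 2)
5. multiply F1, (F2+F3), [[F4/(1+F4*(F5+F6+F7))]/(1+[F4/(1+F4*(F5+F6+F7))]*F8)] (series): (-s^5 + 7*s^4 - 26*s^3 + 71*s^2 - 105*s + 54)/(4*s^6 - 31*s^5 + 70*s^4 + 8*s^3 - 199*s^2 + 198*s + 6)
That last expression is T(s), already simplified. Scaling its denominator by 1/4 (the reciprocal of the leading coefficient) yields the monic denominator.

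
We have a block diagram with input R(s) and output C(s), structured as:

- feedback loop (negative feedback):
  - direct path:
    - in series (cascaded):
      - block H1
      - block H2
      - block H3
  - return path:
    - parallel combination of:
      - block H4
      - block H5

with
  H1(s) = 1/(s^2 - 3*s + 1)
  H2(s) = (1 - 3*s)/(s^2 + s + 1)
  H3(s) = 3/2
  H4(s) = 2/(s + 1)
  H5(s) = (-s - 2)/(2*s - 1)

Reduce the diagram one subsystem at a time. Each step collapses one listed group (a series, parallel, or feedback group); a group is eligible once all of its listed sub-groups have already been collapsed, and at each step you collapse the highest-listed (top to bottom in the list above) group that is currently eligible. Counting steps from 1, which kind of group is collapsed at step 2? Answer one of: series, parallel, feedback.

Step 1 - cascade H1, H2, H3
Step 2 - combine H4, H5 in parallel
Step 3 - collapse the loop ((H1*H2*H3) forward, (H4+H5) return)
Step 2: parallel.

Therefore the answer is parallel.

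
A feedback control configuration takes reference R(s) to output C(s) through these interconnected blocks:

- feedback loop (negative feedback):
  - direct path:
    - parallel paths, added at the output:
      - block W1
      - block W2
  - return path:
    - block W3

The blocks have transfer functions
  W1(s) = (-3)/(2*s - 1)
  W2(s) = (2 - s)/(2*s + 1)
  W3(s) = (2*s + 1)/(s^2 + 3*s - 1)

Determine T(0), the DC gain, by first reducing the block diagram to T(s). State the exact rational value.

Answer: -5/4

Working:
1. sum the parallel branches W1, W2 gives (-2*s^2 - s - 5)/(4*s^2 - 1)
2. apply the feedback formula to (W1+W2), W3 gives (-2*s^4 - 7*s^3 - 6*s^2 - 14*s + 5)/(4*s^4 + 8*s^3 - 9*s^2 - 14*s - 4)
Step 2 gives the overall T(s). Then T(0) = 5/(-4) = -5/4.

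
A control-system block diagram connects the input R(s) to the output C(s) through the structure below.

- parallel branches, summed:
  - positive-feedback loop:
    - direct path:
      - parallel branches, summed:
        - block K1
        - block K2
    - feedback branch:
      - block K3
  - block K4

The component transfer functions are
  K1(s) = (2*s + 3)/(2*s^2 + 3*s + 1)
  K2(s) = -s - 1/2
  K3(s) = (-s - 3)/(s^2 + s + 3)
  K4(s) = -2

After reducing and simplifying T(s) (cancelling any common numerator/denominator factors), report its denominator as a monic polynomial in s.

1. combine K1, K2 in parallel: (-4*s^3 - 8*s^2 - s + 5)/(4*s^2 + 6*s + 2)
2. apply the feedback formula to (K1+K2), K3: (4*s^5 + 12*s^4 + 21*s^3 + 20*s^2 - 2*s - 15)/(10*s^3 + 5*s^2 - 22*s - 21)
3. parallel reduction of [(K1+K2)/(1-(K1+K2)*K3)], K4: (4*s^5 + 12*s^4 + s^3 + 10*s^2 + 42*s + 27)/(10*s^3 + 5*s^2 - 22*s - 21)
The result of step 3 is T(s) in lowest terms. Its denominator has leading coefficient 10; dividing the denominator through by 10 makes it monic.

Answer: s^3 + s^2/2 - 11*s/5 - 21/10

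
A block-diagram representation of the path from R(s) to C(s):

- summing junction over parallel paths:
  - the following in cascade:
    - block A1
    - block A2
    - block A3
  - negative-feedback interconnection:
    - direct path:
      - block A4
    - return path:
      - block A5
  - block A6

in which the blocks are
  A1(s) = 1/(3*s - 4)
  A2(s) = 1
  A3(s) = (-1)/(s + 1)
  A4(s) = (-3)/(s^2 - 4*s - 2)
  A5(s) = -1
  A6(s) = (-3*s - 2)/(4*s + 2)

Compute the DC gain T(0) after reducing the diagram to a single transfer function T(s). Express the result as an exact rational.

Answer: -15/4

Working:
Step 1. cascade A1, A2, A3: (-1)/(3*s^2 - s - 4)
Step 2. feedback reduction of A4, A5: (-3)/(s^2 - 4*s + 1)
Step 3. reduce the parallel group (A1*A2*A3), [A4/(1+A4*A5)], A6: (-9*s^5 + 33*s^4 - 23*s^3 - 43*s^2 + 40*s + 30)/(12*s^5 - 46*s^4 - 14*s^3 + 66*s^2 + 14*s - 8)
The step-3 result is T(s). Setting s = 0: T(0) = 30/(-8) = -15/4.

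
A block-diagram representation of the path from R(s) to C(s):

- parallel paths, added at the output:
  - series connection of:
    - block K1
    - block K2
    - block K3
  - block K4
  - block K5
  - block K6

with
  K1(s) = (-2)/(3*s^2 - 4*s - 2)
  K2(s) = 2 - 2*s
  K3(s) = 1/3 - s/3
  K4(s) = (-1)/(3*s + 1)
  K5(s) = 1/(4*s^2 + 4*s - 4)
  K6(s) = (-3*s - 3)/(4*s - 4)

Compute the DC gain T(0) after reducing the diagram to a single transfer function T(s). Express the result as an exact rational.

First reduce the diagram to T(s).

Step 1: cascade K1, K2, K3; result (-4*s^2 + 8*s - 4)/(9*s^2 - 12*s - 6)
Step 2: reduce the parallel group (K1*K2*K3), K4, K5, K6; result (-129*s^6 - 37*s^5 + 407*s^4 + 97*s^3 - 68*s^2 - 50*s - 4)/(108*s^6 - 108*s^5 - 336*s^4 + 300*s^3 + 132*s^2 - 72*s - 24)
Evaluating the step-2 result (the overall T(s)) at s = 0 gives T(0) = -4/(-24) = 1/6.

Answer: 1/6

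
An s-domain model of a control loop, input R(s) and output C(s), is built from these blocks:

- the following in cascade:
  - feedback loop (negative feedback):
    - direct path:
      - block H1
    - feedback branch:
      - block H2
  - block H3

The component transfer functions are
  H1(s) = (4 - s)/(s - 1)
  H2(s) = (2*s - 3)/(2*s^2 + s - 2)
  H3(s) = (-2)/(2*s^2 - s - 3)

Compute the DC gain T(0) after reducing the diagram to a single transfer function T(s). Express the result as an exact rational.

1. close the feedback loop around H1, H2 = (-2*s^3 + 7*s^2 + 6*s - 8)/(2*s^3 - 3*s^2 + 8*s - 10)
2. combine [H1/(1+H1*H2)], H3 in series = (4*s^3 - 14*s^2 - 12*s + 16)/(4*s^5 - 8*s^4 + 13*s^3 - 19*s^2 - 14*s + 30)
DC gain: substitute s = 0 into T(s) from step 2: T(0) = 16/30 = 8/15.

Answer: 8/15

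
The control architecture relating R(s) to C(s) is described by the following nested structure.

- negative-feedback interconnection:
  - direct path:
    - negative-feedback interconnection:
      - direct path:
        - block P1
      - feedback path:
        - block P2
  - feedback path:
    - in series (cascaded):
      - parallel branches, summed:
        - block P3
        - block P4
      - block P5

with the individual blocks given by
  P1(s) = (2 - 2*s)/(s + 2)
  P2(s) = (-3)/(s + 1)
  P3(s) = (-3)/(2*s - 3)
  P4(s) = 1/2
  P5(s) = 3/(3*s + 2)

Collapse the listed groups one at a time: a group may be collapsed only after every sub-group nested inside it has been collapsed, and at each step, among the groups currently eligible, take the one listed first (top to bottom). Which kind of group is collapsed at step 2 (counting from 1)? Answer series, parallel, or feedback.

Reducing step by step:

(1) feedback reduction of P1, P2
(2) add P3, P4 (parallel)
(3) reduce the series chain (P3+P4), P5
(4) close the feedback loop around [P1/(1+P1*P2)], ((P3+P4)*P5)
The group at step 2 is a parallel group.

Answer: parallel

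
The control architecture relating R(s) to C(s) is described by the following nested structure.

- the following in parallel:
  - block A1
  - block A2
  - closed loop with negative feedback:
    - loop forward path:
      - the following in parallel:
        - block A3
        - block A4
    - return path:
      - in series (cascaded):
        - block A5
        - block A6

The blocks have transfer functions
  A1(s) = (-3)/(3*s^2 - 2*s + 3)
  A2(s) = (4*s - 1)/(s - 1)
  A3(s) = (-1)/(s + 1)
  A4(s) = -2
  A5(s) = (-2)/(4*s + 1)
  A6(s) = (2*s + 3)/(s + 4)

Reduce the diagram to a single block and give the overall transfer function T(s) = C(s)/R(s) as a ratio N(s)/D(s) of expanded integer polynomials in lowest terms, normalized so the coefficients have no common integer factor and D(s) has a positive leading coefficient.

(1) reduce the parallel group A3, A4 gives (-2*s - 3)/(s + 1)
(2) multiply A5, A6 (series) gives (-4*s - 6)/(4*s^2 + 17*s + 4)
(3) apply the feedback formula to (A3+A4), (A5*A6) gives (-8*s^3 - 46*s^2 - 59*s - 12)/(4*s^3 + 29*s^2 + 45*s + 22)
(4) add A1, A2, [(A3+A4)/(1+(A3+A4)*(A5*A6))] (parallel): this yields T(s), and no further normalization is needed

Answer: (24*s^6 + 206*s^5 + 278*s^4 + 141*s^3 + 156*s^2 + 359*s + 36)/(12*s^6 + 67*s^5 + 10*s^4 - 26*s^3 + 28*s^2 - 25*s - 66)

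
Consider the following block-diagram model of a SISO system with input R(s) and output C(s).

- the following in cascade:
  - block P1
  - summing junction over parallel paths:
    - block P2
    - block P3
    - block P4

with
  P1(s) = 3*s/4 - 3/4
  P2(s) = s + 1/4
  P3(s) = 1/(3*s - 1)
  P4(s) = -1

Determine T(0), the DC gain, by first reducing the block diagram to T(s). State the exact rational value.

1. reduce the parallel group P2, P3, P4; result (12*s^2 - 13*s + 7)/(12*s - 4)
2. multiply P1, (P2+P3+P4) (series); result (36*s^3 - 75*s^2 + 60*s - 21)/(48*s - 16)
Evaluating the step-2 result (the overall T(s)) at s = 0 gives T(0) = -21/(-16) = 21/16.

Therefore the answer is 21/16.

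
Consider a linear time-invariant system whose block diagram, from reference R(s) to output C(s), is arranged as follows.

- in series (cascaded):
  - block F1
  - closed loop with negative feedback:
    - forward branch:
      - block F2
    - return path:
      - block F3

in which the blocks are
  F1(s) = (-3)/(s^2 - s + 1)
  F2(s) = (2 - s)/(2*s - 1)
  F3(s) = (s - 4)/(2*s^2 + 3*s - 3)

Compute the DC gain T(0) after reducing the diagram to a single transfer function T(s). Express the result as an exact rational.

Step 1 - close the feedback loop around F2, F3 -> (-2*s^3 + s^2 + 9*s - 6)/(4*s^3 + 3*s^2 - 3*s - 5)
Step 2 - cascade F1, [F2/(1+F2*F3)] -> (6*s^3 - 3*s^2 - 27*s + 18)/(4*s^5 - s^4 - 2*s^3 + s^2 + 2*s - 5)
The step-2 result is T(s). Setting s = 0: T(0) = 18/(-5) = -18/5.

Answer: -18/5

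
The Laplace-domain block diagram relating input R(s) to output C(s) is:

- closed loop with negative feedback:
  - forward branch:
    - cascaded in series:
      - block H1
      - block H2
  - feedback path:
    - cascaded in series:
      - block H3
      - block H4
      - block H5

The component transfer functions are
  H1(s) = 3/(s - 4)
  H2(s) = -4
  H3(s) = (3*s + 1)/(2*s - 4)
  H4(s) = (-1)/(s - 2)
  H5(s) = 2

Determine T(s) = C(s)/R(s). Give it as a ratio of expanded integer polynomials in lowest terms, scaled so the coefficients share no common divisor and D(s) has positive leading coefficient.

[1] series reduction of H1, H2: (-12)/(s - 4)
[2] series reduction of H3, H4, H5: (-3*s - 1)/(s^2 - 4*s + 4)
[3] close the feedback loop around (H1*H2), (H3*H4*H5) - this is the overall T(s), already in the required normalized form

Therefore the answer is (-12*s^2 + 48*s - 48)/(s^3 - 8*s^2 + 56*s - 4).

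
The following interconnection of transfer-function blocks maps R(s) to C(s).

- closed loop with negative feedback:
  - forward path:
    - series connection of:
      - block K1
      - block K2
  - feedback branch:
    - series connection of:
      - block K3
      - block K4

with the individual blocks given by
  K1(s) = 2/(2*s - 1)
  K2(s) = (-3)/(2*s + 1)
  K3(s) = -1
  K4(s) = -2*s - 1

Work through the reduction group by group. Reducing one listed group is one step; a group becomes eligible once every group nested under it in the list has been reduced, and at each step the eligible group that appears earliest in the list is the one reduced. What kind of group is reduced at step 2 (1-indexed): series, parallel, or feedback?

1. series reduction of K1, K2
2. cascade K3, K4
3. feedback reduction of (K1*K2), (K3*K4)
So the answer for step 2 is series.

Hence the answer: series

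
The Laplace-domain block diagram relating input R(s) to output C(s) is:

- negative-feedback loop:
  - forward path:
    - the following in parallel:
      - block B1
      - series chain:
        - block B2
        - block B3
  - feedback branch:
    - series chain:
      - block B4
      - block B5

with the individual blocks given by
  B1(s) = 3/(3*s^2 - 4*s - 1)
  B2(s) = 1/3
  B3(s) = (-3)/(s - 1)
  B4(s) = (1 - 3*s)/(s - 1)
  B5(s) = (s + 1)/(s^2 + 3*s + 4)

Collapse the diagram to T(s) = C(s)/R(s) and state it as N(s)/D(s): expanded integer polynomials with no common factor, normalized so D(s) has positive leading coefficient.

[1] combine B2, B3 in series: (-1)/(s - 1)
[2] reduce the parallel group B1, (B2*B3): (-3*s^2 + 7*s - 2)/(3*s^3 - 7*s^2 + 3*s + 1)
[3] multiply B4, B5 (series): (-3*s^2 - 2*s + 1)/(s^3 + 2*s^2 + s - 4)
[4] reduce the feedback loop with forward (B1+(B2*B3)) and return (B4*B5): this yields T(s), and no further normalization is needed

Final answer: (-3*s^5 + s^4 + 9*s^3 + 15*s^2 - 30*s + 8)/(3*s^6 - s^5 + s^4 - 27*s^3 + 22*s^2 - 6)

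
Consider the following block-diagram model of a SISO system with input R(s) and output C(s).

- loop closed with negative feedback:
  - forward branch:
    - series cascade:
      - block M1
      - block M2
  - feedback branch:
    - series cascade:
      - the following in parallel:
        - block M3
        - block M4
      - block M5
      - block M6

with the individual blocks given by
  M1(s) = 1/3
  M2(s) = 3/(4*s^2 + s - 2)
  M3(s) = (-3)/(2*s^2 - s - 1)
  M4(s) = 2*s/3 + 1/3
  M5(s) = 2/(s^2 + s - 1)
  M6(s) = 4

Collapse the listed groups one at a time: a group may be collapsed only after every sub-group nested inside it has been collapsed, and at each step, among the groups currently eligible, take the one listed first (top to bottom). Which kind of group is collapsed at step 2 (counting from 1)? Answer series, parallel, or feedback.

The answer is parallel.

Reasoning:
Step 1: cascade M1, M2
Step 2: parallel reduction of M3, M4
Step 3: series reduction of (M3+M4), M5, M6
Step 4: close the feedback loop around (M1*M2), ((M3+M4)*M5*M6)
At step 2 the group reduced is parallel.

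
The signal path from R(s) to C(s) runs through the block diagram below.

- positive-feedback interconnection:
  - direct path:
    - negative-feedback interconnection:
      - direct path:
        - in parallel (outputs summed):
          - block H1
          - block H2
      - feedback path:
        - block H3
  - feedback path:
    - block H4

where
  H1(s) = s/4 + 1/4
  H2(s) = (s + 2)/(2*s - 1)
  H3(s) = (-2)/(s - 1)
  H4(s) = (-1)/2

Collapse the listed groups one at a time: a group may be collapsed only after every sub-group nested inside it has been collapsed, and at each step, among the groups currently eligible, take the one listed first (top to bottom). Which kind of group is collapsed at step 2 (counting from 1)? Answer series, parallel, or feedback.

(1) add H1, H2 (parallel)
(2) apply the feedback formula to (H1+H2), H3
(3) apply the feedback formula to [(H1+H2)/(1+(H1+H2)*H3)], H4
So the answer for step 2 is feedback.

Therefore the answer is feedback.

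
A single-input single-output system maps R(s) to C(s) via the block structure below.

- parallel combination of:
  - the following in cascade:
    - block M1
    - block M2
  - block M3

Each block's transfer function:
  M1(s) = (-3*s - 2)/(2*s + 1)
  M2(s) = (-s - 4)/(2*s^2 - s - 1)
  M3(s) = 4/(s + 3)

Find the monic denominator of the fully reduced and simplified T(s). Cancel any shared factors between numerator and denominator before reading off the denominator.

First reduce the diagram to T(s).

Step 1. multiply M1, M2 (series) = (3*s^2 + 14*s + 8)/(4*s^3 - 3*s - 1)
Step 2. reduce the parallel group (M1*M2), M3 = (19*s^3 + 23*s^2 + 38*s + 20)/(4*s^4 + 12*s^3 - 3*s^2 - 10*s - 3)
T(s) is the step-2 result (common factors already cancelled). Leading coefficient of the denominator: 4. Divide through by 4 for the monic polynomial.

Answer: s^4 + 3*s^3 - 3*s^2/4 - 5*s/2 - 3/4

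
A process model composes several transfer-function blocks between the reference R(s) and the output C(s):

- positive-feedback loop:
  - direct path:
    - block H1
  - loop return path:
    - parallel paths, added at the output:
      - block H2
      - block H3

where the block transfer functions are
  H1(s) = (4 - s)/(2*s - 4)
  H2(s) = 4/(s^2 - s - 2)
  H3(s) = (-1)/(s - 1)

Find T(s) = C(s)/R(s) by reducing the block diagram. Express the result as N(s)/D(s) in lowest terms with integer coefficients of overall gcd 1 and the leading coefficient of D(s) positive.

Step 1 - combine H2, H3 in parallel, giving (-s^2 + 5*s - 2)/(s^3 - 2*s^2 - s + 2)
Step 2 - feedback reduction of H1, (H2+H3), giving the overall T(s)

Answer: (-s^4 + 6*s^3 - 7*s^2 - 6*s + 8)/(2*s^4 - 9*s^3 + 15*s^2 - 14*s)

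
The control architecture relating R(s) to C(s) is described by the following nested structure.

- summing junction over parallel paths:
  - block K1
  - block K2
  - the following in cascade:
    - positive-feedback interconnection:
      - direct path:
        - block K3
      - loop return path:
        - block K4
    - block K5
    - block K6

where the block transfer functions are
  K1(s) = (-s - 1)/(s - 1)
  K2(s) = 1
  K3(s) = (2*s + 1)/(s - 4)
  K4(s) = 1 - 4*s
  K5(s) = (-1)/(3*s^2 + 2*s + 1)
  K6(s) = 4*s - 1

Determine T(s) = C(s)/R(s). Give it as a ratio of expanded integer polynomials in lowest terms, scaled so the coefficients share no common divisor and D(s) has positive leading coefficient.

Step 1: feedback reduction of K3, K4; result (2*s + 1)/(8*s^2 + 3*s - 5)
Step 2: reduce the series chain [K3/(1-K3*K4)], K5, K6; result (-8*s^2 - 2*s + 1)/(24*s^4 + 25*s^3 - s^2 - 7*s - 5)
Step 3: parallel reduction of K1, K2, ([K3/(1-K3*K4)]*K5*K6), giving the overall T(s)

Answer: (-48*s^4 - 58*s^3 + 8*s^2 + 17*s + 9)/(24*s^5 + s^4 - 26*s^3 - 6*s^2 + 2*s + 5)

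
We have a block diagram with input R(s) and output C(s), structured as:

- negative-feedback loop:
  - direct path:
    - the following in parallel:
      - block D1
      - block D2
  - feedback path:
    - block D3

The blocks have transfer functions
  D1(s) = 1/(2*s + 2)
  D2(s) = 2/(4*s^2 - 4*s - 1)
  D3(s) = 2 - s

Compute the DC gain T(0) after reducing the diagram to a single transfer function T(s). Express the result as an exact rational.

First reduce the diagram to T(s).

(1) reduce the parallel group D1, D2 gives (4*s^2 + 3)/(8*s^3 - 10*s - 2)
(2) feedback reduction of (D1+D2), D3 gives (4*s^2 + 3)/(4*s^3 + 8*s^2 - 13*s + 4)
The step-2 result is T(s). Setting s = 0: T(0) = 3/4.

Answer: 3/4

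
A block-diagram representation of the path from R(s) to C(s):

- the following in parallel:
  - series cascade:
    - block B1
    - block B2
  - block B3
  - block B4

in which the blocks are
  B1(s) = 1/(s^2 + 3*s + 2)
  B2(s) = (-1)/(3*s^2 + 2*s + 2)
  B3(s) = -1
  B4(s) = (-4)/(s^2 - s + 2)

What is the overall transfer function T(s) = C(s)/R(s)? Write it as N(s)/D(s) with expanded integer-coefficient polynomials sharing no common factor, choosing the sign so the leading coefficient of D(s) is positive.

Step 1 - multiply B1, B2 (series); result (-1)/(3*s^4 + 11*s^3 + 14*s^2 + 10*s + 4)
Step 2 - sum the parallel branches (B1*B2), B3, B4, giving the overall T(s)

Final answer: (-3*s^6 - 8*s^5 - 21*s^4 - 62*s^3 - 79*s^2 - 55*s - 26)/(3*s^6 + 8*s^5 + 9*s^4 + 18*s^3 + 22*s^2 + 16*s + 8)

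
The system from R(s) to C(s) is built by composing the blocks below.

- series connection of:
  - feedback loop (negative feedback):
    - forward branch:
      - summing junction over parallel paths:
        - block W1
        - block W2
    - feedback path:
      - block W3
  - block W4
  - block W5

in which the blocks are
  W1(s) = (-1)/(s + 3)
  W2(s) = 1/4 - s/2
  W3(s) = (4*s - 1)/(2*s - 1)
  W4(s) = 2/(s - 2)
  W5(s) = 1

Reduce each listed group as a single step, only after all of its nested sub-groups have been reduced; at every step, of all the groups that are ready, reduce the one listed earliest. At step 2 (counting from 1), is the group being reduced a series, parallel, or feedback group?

[1] sum the parallel branches W1, W2
[2] collapse the loop ((W1+W2) forward, W3 return)
[3] cascade [(W1+W2)/(1+(W1+W2)*W3)], W4, W5
So the answer for step 2 is feedback.

Therefore the answer is feedback.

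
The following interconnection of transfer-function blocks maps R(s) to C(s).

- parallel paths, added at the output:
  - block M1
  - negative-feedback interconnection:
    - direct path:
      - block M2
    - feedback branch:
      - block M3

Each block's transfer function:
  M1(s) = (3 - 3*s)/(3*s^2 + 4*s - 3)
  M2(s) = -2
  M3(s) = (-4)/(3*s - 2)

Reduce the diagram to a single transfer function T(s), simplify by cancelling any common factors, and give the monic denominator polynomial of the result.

Step 1 - feedback reduction of M2, M3 -> (4 - 6*s)/(3*s + 6)
Step 2 - parallel reduction of M1, [M2/(1+M2*M3)] -> (-18*s^3 - 21*s^2 + 25*s + 6)/(9*s^3 + 30*s^2 + 15*s - 18)
That last expression is T(s), already simplified. Scaling its denominator by 1/9 (the reciprocal of the leading coefficient) yields the monic denominator.

Final answer: s^3 + 10*s^2/3 + 5*s/3 - 2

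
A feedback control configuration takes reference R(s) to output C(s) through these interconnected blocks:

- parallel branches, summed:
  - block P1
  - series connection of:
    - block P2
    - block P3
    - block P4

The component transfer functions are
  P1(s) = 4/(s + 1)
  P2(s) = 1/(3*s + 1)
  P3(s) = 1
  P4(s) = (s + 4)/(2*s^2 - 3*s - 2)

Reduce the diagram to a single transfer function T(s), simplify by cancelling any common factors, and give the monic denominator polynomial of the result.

Step 1 - series reduction of P2, P3, P4; result (s + 4)/(6*s^3 - 7*s^2 - 9*s - 2)
Step 2 - combine P1, (P2*P3*P4) in parallel; result (24*s^3 - 27*s^2 - 31*s - 4)/(6*s^4 - s^3 - 16*s^2 - 11*s - 2)
No further cancellation is possible in the step-2 result, so that is T(s). Its denominator becomes monic after dividing by the leading coefficient 6.

Hence the answer: s^4 - s^3/6 - 8*s^2/3 - 11*s/6 - 1/3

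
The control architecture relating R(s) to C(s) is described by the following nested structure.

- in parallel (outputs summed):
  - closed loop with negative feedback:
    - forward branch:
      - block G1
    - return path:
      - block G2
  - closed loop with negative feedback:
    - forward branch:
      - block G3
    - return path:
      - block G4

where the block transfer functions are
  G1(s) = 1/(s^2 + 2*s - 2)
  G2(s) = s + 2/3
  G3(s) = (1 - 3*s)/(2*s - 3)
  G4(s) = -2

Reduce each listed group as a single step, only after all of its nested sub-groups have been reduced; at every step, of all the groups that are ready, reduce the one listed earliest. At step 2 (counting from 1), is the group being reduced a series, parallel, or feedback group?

1. feedback reduction of G1, G2
2. reduce the feedback loop with forward G3 and return G4
3. combine [G1/(1+G1*G2)], [G3/(1+G3*G4)] in parallel
Step 2 collapses a feedback group.

Final answer: feedback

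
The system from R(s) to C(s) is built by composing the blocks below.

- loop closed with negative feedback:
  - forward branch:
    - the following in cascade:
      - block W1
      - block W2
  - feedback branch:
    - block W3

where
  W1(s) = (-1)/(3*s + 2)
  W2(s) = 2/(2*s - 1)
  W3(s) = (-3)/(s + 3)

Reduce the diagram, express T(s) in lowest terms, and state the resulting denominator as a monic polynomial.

Step 1: reduce the series chain W1, W2 = (-2)/(6*s^2 + s - 2)
Step 2: close the feedback loop around (W1*W2), W3 = (-2*s - 6)/(6*s^3 + 19*s^2 + s)
T(s) is the step-2 result (common factors already cancelled). Leading coefficient of the denominator: 6. Divide through by 6 for the monic polynomial.

Therefore the answer is s^3 + 19*s^2/6 + s/6.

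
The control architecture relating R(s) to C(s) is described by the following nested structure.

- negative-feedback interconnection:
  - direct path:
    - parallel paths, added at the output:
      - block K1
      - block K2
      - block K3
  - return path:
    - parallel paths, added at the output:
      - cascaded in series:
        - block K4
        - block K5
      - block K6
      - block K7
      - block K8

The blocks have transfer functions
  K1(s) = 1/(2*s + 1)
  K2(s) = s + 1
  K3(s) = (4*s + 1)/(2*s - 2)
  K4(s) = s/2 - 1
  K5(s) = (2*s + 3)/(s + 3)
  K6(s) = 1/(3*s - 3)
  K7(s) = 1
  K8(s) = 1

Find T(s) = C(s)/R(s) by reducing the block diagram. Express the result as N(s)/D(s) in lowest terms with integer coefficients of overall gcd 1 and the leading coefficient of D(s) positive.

Answer: (24*s^5 + 108*s^4 + 72*s^3 - 150*s^2 - 108*s + 54)/(24*s^6 + 72*s^5 + 122*s^4 + 92*s^3 - 193*s^2 - 69*s + 72)

Working:
1. parallel reduction of K1, K2, K3 -> (4*s^3 + 10*s^2 + 4*s - 3)/(4*s^2 - 2*s - 2)
2. cascade K4, K5 -> (2*s^2 - s - 6)/(2*s + 6)
3. parallel reduction of (K4*K5), K6, K7, K8 -> (6*s^3 + 3*s^2 + 11*s - 12)/(6*s^2 + 12*s - 18)
4. collapse the loop ((K1+K2+K3) forward, ((K4*K5)+K6+K7+K8) return) - this is the overall T(s), already in the required normalized form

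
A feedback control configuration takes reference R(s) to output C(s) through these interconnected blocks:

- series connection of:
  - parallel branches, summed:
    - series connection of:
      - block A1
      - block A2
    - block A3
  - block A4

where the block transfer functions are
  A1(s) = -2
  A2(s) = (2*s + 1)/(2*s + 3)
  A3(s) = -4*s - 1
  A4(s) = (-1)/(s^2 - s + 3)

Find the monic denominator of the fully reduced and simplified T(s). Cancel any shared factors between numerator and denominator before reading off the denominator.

Step 1 - series reduction of A1, A2 = (-4*s - 2)/(2*s + 3)
Step 2 - parallel reduction of (A1*A2), A3 = (-8*s^2 - 18*s - 5)/(2*s + 3)
Step 3 - series reduction of ((A1*A2)+A3), A4 = (8*s^2 + 18*s + 5)/(2*s^3 + s^2 + 3*s + 9)
That last expression is T(s), already simplified. Scaling its denominator by 1/2 (the reciprocal of the leading coefficient) yields the monic denominator.

Answer: s^3 + s^2/2 + 3*s/2 + 9/2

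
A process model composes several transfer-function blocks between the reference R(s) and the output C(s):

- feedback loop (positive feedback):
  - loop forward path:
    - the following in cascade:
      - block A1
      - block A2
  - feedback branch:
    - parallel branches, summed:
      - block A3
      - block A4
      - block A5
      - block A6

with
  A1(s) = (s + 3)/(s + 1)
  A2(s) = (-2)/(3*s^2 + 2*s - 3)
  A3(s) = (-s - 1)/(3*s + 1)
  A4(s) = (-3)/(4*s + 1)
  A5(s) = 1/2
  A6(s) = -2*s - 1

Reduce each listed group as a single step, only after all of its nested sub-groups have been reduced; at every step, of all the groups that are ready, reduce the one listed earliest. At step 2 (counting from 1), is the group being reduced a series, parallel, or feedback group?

[1] reduce the series chain A1, A2
[2] parallel reduction of A3, A4, A5, A6
[3] reduce the feedback loop with forward (A1*A2) and return (A3+A4+A5+A6)
Step 2 collapses a parallel group.

Therefore the answer is parallel.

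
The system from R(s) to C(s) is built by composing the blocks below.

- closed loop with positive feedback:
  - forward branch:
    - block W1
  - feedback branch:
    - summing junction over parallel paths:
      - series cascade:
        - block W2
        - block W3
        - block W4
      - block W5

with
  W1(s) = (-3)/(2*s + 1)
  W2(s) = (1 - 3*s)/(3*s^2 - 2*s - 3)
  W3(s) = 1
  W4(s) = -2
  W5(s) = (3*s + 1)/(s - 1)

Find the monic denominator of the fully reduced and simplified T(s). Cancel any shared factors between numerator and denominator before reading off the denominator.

Step 1: multiply W2, W3, W4 (series) -> (6*s - 2)/(3*s^2 - 2*s - 3)
Step 2: combine (W2*W3*W4), W5 in parallel -> (9*s^3 + 3*s^2 - 19*s - 1)/(3*s^3 - 5*s^2 - s + 3)
Step 3: feedback reduction of W1, ((W2*W3*W4)+W5) -> (-9*s^3 + 15*s^2 + 3*s - 9)/(6*s^4 + 20*s^3 + 2*s^2 - 52*s)
No further cancellation is possible in the step-3 result, so that is T(s). Its denominator becomes monic after dividing by the leading coefficient 6.

Hence the answer: s^4 + 10*s^3/3 + s^2/3 - 26*s/3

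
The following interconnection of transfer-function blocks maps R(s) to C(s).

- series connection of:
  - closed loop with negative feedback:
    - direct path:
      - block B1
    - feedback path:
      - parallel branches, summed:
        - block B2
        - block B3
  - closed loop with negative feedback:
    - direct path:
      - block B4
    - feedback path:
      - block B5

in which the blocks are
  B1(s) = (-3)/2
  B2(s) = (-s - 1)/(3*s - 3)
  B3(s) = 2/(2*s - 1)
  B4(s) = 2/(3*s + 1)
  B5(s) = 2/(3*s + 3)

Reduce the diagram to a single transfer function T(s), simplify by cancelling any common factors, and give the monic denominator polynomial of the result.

(1) add B2, B3 (parallel) -> (-2*s^2 + 5*s - 5)/(6*s^2 - 9*s + 3)
(2) feedback reduction of B1, (B2+B3) -> (-6*s^2 + 9*s - 3)/(6*s^2 - 11*s + 7)
(3) apply the feedback formula to B4, B5 -> (6*s + 6)/(9*s^2 + 12*s + 7)
(4) series reduction of [B1/(1+B1*(B2+B3))], [B4/(1+B4*B5)] -> (-36*s^3 + 18*s^2 + 36*s - 18)/(54*s^4 - 27*s^3 - 27*s^2 + 7*s + 49)
T(s) is the step-4 result (common factors already cancelled). Leading coefficient of the denominator: 54. Divide through by 54 for the monic polynomial.

Therefore the answer is s^4 - s^3/2 - s^2/2 + 7*s/54 + 49/54.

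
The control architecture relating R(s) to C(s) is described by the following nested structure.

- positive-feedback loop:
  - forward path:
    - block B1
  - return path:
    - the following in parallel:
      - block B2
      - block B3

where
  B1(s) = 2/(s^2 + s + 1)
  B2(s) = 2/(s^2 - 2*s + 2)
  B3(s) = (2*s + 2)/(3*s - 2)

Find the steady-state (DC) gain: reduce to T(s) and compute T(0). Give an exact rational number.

1. sum the parallel branches B2, B3: (2*s^3 - 2*s^2 + 6*s)/(3*s^3 - 8*s^2 + 10*s - 4)
2. apply the feedback formula to B1, (B2+B3): (6*s^3 - 16*s^2 + 20*s - 8)/(3*s^5 - 5*s^4 + s^3 + 2*s^2 - 6*s - 4)
The step-2 result is T(s). Setting s = 0: T(0) = -8/(-4) = 2.

Final answer: 2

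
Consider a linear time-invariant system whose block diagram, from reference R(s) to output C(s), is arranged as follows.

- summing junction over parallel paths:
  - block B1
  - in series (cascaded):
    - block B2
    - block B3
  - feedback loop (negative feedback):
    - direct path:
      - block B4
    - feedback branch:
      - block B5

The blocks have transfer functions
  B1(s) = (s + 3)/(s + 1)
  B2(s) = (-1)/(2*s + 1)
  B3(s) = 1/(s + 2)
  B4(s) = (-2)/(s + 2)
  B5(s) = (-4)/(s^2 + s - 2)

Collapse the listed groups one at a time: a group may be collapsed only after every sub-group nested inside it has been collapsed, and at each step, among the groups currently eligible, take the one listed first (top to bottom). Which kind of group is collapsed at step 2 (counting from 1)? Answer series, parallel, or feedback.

Answer: feedback

Working:
Step 1 - reduce the series chain B2, B3
Step 2 - apply the feedback formula to B4, B5
Step 3 - combine B1, (B2*B3), [B4/(1+B4*B5)] in parallel
The group at step 2 is a feedback group.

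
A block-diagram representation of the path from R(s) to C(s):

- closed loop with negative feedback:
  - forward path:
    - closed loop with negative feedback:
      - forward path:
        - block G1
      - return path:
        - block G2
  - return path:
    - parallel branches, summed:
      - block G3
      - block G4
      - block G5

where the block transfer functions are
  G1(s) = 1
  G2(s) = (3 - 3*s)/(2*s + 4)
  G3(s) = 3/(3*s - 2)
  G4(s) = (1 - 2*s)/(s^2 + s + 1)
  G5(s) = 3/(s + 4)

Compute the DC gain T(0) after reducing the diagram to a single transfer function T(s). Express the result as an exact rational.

Step 1: apply the feedback formula to G1, G2 -> (-2*s - 4)/(s - 7)
Step 2: combine G3, G4, G5 in parallel -> (6*s^3 + s^2 + 44*s - 2)/(3*s^4 + 13*s^3 + 5*s^2 + 2*s - 8)
Step 3: feedback reduction of [G1/(1+G1*G2)], (G3+G4+G5) -> (-6*s^5 - 38*s^4 - 62*s^3 - 24*s^2 + 8*s + 32)/(3*s^5 - 20*s^4 - 112*s^3 - 125*s^2 - 194*s + 64)
That last expression is T(s); at s = 0 only the constant terms survive, so T(0) = 32/64 = 1/2.

Answer: 1/2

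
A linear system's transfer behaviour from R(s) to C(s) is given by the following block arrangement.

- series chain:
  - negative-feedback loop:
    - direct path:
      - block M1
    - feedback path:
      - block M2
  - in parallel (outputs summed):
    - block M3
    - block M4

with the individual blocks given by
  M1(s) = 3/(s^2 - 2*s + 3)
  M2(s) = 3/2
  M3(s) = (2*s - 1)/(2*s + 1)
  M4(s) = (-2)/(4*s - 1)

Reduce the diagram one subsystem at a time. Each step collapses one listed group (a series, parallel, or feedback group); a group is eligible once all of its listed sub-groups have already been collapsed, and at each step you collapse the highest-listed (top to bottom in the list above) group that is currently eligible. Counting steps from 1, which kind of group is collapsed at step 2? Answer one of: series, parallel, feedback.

Step 1: reduce the feedback loop with forward M1 and return M2
Step 2: parallel reduction of M3, M4
Step 3: reduce the series chain [M1/(1+M1*M2)], (M3+M4)
Step 2 collapses a parallel group.

Final answer: parallel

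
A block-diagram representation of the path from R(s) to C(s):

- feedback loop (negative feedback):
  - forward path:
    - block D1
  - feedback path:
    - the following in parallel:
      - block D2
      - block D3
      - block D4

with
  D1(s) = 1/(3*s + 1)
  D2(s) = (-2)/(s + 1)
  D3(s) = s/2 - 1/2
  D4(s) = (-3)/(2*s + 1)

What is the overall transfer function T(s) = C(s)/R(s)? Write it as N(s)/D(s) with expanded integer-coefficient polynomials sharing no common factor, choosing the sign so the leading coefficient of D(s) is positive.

[1] combine D2, D3, D4 in parallel, giving (2*s^3 + s^2 - 16*s - 11)/(4*s^2 + 6*s + 2)
[2] feedback reduction of D1, (D2+D3+D4): this yields T(s), and no further normalization is needed

Answer: (4*s^2 + 6*s + 2)/(14*s^3 + 23*s^2 - 4*s - 9)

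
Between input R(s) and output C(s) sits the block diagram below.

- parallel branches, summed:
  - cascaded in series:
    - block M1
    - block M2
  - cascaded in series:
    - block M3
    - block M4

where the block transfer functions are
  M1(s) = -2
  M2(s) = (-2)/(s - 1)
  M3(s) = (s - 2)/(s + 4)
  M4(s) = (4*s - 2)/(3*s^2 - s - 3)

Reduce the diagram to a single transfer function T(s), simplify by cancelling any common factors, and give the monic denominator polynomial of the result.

Step 1 - combine M1, M2 in series, giving 4/(s - 1)
Step 2 - multiply M3, M4 (series), giving (4*s^2 - 10*s + 4)/(3*s^3 + 11*s^2 - 7*s - 12)
Step 3 - reduce the parallel group (M1*M2), (M3*M4), giving (16*s^3 + 30*s^2 - 14*s - 52)/(3*s^4 + 8*s^3 - 18*s^2 - 5*s + 12)
No further cancellation is possible in the step-3 result, so that is T(s). Its denominator becomes monic after dividing by the leading coefficient 3.

Final answer: s^4 + 8*s^3/3 - 6*s^2 - 5*s/3 + 4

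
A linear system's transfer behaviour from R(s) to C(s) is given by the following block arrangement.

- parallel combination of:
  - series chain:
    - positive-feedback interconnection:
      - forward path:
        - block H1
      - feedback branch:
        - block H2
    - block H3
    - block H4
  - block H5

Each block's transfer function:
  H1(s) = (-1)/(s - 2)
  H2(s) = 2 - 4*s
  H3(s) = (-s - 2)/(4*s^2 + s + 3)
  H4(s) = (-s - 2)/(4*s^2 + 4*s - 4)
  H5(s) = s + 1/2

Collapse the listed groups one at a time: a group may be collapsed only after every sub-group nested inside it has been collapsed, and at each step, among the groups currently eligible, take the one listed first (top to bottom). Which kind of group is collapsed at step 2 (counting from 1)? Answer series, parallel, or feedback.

Step 1: close the feedback loop around H1, H2
Step 2: reduce the series chain [H1/(1-H1*H2)], H3, H4
Step 3: parallel reduction of ([H1/(1-H1*H2)]*H3*H4), H5
The group at step 2 is a series group.

Final answer: series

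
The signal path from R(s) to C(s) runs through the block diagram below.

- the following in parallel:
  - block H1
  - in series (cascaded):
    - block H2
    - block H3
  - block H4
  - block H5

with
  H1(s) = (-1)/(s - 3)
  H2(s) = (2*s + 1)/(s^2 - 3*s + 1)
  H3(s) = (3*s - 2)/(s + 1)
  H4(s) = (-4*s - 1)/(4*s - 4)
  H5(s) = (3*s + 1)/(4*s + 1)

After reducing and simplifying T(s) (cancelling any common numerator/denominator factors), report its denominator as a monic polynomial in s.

Reducing step by step:

Step 1. cascade H2, H3 -> (6*s^2 - s - 2)/(s^3 - 2*s^2 - 2*s + 1)
Step 2. add H1, (H2*H3), H4, H5 (parallel) -> (-4*s^6 + 84*s^5 - 273*s^4 + 165*s^3 - 8*s^2 - 59*s - 5)/(16*s^6 - 92*s^5 + 120*s^4 + 84*s^3 - 148*s^2 + 8*s + 12)
T(s) is the step-2 result (common factors already cancelled). Leading coefficient of the denominator: 16. Divide through by 16 for the monic polynomial.

Answer: s^6 - 23*s^5/4 + 15*s^4/2 + 21*s^3/4 - 37*s^2/4 + s/2 + 3/4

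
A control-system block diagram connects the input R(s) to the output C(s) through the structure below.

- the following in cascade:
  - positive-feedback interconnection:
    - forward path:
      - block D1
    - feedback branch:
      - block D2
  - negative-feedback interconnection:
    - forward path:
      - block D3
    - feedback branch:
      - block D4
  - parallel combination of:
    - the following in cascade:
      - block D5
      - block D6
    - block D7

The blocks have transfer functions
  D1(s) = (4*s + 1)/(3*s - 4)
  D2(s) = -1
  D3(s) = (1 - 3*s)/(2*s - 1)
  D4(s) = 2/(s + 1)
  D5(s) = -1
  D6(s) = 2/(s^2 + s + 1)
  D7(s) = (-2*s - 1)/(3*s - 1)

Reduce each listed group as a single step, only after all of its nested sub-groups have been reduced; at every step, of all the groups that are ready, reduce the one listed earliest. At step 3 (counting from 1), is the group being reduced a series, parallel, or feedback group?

Reducing step by step:

Step 1. apply the feedback formula to D1, D2
Step 2. apply the feedback formula to D3, D4
Step 3. combine D5, D6 in series
Step 4. combine (D5*D6), D7 in parallel
Step 5. series reduction of [D1/(1-D1*D2)], [D3/(1+D3*D4)], ((D5*D6)+D7)
At step 3 the group reduced is series.

Answer: series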